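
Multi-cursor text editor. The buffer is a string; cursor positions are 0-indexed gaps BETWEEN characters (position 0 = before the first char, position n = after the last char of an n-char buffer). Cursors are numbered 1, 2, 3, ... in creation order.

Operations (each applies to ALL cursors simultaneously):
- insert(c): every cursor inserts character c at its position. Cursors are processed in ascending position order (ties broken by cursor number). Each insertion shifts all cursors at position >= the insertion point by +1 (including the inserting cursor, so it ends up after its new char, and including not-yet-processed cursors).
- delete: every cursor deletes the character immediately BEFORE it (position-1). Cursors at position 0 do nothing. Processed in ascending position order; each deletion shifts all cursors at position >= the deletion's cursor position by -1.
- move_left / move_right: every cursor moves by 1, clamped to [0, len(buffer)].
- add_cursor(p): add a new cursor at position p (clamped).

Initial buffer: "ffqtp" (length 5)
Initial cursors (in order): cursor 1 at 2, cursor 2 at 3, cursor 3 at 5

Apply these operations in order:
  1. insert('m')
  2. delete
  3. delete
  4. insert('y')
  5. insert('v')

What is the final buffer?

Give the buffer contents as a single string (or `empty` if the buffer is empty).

After op 1 (insert('m')): buffer="ffmqmtpm" (len 8), cursors c1@3 c2@5 c3@8, authorship ..1.2..3
After op 2 (delete): buffer="ffqtp" (len 5), cursors c1@2 c2@3 c3@5, authorship .....
After op 3 (delete): buffer="ft" (len 2), cursors c1@1 c2@1 c3@2, authorship ..
After op 4 (insert('y')): buffer="fyyty" (len 5), cursors c1@3 c2@3 c3@5, authorship .12.3
After op 5 (insert('v')): buffer="fyyvvtyv" (len 8), cursors c1@5 c2@5 c3@8, authorship .1212.33

Answer: fyyvvtyv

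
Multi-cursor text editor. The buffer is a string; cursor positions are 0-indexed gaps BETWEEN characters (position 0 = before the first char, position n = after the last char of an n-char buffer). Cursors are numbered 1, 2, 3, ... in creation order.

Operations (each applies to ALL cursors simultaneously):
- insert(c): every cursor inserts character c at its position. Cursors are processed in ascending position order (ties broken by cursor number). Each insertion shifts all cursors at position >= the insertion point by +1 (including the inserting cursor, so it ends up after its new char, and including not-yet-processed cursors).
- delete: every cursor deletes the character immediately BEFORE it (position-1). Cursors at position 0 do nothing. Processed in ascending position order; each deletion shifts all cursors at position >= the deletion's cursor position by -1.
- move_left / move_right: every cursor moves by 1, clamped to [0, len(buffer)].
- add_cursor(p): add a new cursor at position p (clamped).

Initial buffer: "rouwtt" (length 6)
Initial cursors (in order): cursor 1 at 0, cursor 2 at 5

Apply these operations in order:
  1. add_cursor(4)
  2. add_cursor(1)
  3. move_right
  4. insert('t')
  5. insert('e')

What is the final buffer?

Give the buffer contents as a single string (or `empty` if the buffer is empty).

After op 1 (add_cursor(4)): buffer="rouwtt" (len 6), cursors c1@0 c3@4 c2@5, authorship ......
After op 2 (add_cursor(1)): buffer="rouwtt" (len 6), cursors c1@0 c4@1 c3@4 c2@5, authorship ......
After op 3 (move_right): buffer="rouwtt" (len 6), cursors c1@1 c4@2 c3@5 c2@6, authorship ......
After op 4 (insert('t')): buffer="rtotuwtttt" (len 10), cursors c1@2 c4@4 c3@8 c2@10, authorship .1.4...3.2
After op 5 (insert('e')): buffer="rteoteuwttette" (len 14), cursors c1@3 c4@6 c3@11 c2@14, authorship .11.44...33.22

Answer: rteoteuwttette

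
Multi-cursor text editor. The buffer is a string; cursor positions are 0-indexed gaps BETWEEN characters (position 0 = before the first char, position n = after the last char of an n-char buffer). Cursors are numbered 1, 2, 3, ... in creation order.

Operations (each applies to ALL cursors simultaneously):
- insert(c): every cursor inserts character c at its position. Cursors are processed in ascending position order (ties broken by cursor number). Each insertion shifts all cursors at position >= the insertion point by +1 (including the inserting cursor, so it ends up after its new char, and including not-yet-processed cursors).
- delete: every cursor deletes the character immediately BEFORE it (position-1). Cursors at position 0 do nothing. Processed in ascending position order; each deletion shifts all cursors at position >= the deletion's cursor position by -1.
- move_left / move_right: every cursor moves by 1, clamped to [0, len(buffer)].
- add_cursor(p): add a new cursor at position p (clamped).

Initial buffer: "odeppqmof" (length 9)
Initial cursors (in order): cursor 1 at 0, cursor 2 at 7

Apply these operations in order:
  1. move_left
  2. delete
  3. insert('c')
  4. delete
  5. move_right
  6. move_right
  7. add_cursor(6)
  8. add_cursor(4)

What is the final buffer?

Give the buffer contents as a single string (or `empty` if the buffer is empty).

After op 1 (move_left): buffer="odeppqmof" (len 9), cursors c1@0 c2@6, authorship .........
After op 2 (delete): buffer="odeppmof" (len 8), cursors c1@0 c2@5, authorship ........
After op 3 (insert('c')): buffer="codeppcmof" (len 10), cursors c1@1 c2@7, authorship 1.....2...
After op 4 (delete): buffer="odeppmof" (len 8), cursors c1@0 c2@5, authorship ........
After op 5 (move_right): buffer="odeppmof" (len 8), cursors c1@1 c2@6, authorship ........
After op 6 (move_right): buffer="odeppmof" (len 8), cursors c1@2 c2@7, authorship ........
After op 7 (add_cursor(6)): buffer="odeppmof" (len 8), cursors c1@2 c3@6 c2@7, authorship ........
After op 8 (add_cursor(4)): buffer="odeppmof" (len 8), cursors c1@2 c4@4 c3@6 c2@7, authorship ........

Answer: odeppmof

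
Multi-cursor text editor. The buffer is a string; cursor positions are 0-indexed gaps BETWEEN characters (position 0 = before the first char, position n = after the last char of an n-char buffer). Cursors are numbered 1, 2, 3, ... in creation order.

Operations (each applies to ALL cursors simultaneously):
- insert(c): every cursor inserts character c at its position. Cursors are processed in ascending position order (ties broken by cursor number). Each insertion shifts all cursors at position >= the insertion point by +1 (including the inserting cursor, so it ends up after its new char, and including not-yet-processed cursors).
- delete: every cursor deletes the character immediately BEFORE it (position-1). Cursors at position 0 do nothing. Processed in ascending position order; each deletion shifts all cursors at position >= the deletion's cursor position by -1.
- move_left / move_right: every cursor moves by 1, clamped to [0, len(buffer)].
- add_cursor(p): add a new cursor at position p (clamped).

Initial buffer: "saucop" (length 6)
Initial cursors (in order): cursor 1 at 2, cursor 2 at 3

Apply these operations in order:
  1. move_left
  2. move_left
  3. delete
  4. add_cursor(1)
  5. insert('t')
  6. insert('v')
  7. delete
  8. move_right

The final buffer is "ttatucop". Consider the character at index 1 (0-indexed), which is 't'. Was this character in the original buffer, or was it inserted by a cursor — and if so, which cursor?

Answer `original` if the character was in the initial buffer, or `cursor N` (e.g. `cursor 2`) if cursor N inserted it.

After op 1 (move_left): buffer="saucop" (len 6), cursors c1@1 c2@2, authorship ......
After op 2 (move_left): buffer="saucop" (len 6), cursors c1@0 c2@1, authorship ......
After op 3 (delete): buffer="aucop" (len 5), cursors c1@0 c2@0, authorship .....
After op 4 (add_cursor(1)): buffer="aucop" (len 5), cursors c1@0 c2@0 c3@1, authorship .....
After op 5 (insert('t')): buffer="ttatucop" (len 8), cursors c1@2 c2@2 c3@4, authorship 12.3....
After op 6 (insert('v')): buffer="ttvvatvucop" (len 11), cursors c1@4 c2@4 c3@7, authorship 1212.33....
After op 7 (delete): buffer="ttatucop" (len 8), cursors c1@2 c2@2 c3@4, authorship 12.3....
After op 8 (move_right): buffer="ttatucop" (len 8), cursors c1@3 c2@3 c3@5, authorship 12.3....
Authorship (.=original, N=cursor N): 1 2 . 3 . . . .
Index 1: author = 2

Answer: cursor 2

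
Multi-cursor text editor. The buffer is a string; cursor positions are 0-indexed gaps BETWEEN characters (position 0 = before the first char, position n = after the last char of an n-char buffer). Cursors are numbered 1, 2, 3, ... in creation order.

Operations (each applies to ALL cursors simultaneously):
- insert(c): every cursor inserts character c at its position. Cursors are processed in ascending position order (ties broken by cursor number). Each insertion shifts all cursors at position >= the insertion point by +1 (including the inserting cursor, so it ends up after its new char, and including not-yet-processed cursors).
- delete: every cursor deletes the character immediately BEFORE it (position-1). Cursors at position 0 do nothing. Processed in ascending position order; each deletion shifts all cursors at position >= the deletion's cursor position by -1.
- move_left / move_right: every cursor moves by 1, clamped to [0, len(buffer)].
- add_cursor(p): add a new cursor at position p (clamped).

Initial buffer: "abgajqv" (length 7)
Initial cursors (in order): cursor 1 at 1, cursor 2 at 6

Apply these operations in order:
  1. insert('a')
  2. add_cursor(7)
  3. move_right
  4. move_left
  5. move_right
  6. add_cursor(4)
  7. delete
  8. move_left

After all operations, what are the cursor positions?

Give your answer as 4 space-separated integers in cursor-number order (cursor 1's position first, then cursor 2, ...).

Answer: 1 4 4 1

Derivation:
After op 1 (insert('a')): buffer="aabgajqav" (len 9), cursors c1@2 c2@8, authorship .1.....2.
After op 2 (add_cursor(7)): buffer="aabgajqav" (len 9), cursors c1@2 c3@7 c2@8, authorship .1.....2.
After op 3 (move_right): buffer="aabgajqav" (len 9), cursors c1@3 c3@8 c2@9, authorship .1.....2.
After op 4 (move_left): buffer="aabgajqav" (len 9), cursors c1@2 c3@7 c2@8, authorship .1.....2.
After op 5 (move_right): buffer="aabgajqav" (len 9), cursors c1@3 c3@8 c2@9, authorship .1.....2.
After op 6 (add_cursor(4)): buffer="aabgajqav" (len 9), cursors c1@3 c4@4 c3@8 c2@9, authorship .1.....2.
After op 7 (delete): buffer="aaajq" (len 5), cursors c1@2 c4@2 c2@5 c3@5, authorship .1...
After op 8 (move_left): buffer="aaajq" (len 5), cursors c1@1 c4@1 c2@4 c3@4, authorship .1...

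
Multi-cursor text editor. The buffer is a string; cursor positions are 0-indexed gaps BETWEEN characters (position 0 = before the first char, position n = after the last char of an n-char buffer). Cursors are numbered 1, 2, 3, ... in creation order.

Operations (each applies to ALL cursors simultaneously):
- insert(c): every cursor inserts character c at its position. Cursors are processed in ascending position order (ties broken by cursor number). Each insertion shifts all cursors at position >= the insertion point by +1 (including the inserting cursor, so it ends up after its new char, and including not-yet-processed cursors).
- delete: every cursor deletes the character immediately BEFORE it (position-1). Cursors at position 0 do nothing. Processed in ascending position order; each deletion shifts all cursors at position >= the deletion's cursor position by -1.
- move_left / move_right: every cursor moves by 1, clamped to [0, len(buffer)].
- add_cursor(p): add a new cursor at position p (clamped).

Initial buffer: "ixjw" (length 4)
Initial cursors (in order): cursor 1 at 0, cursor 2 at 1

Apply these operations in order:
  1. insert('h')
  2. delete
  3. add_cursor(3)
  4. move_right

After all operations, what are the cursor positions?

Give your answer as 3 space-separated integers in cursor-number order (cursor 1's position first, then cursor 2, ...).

After op 1 (insert('h')): buffer="hihxjw" (len 6), cursors c1@1 c2@3, authorship 1.2...
After op 2 (delete): buffer="ixjw" (len 4), cursors c1@0 c2@1, authorship ....
After op 3 (add_cursor(3)): buffer="ixjw" (len 4), cursors c1@0 c2@1 c3@3, authorship ....
After op 4 (move_right): buffer="ixjw" (len 4), cursors c1@1 c2@2 c3@4, authorship ....

Answer: 1 2 4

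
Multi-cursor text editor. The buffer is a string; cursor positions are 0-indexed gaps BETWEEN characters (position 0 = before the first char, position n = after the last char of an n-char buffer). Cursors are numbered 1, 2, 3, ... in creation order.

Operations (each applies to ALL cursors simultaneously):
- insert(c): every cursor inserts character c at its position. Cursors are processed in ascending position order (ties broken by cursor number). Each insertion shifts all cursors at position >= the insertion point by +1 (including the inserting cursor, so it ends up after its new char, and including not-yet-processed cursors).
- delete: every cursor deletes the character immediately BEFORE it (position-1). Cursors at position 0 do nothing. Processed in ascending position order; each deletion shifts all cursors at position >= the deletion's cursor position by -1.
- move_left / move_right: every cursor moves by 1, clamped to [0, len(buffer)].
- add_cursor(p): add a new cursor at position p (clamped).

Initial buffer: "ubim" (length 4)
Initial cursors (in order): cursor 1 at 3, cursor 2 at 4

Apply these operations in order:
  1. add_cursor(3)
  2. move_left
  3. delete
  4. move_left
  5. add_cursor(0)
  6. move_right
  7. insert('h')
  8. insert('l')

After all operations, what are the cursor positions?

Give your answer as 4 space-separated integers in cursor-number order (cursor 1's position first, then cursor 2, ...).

After op 1 (add_cursor(3)): buffer="ubim" (len 4), cursors c1@3 c3@3 c2@4, authorship ....
After op 2 (move_left): buffer="ubim" (len 4), cursors c1@2 c3@2 c2@3, authorship ....
After op 3 (delete): buffer="m" (len 1), cursors c1@0 c2@0 c3@0, authorship .
After op 4 (move_left): buffer="m" (len 1), cursors c1@0 c2@0 c3@0, authorship .
After op 5 (add_cursor(0)): buffer="m" (len 1), cursors c1@0 c2@0 c3@0 c4@0, authorship .
After op 6 (move_right): buffer="m" (len 1), cursors c1@1 c2@1 c3@1 c4@1, authorship .
After op 7 (insert('h')): buffer="mhhhh" (len 5), cursors c1@5 c2@5 c3@5 c4@5, authorship .1234
After op 8 (insert('l')): buffer="mhhhhllll" (len 9), cursors c1@9 c2@9 c3@9 c4@9, authorship .12341234

Answer: 9 9 9 9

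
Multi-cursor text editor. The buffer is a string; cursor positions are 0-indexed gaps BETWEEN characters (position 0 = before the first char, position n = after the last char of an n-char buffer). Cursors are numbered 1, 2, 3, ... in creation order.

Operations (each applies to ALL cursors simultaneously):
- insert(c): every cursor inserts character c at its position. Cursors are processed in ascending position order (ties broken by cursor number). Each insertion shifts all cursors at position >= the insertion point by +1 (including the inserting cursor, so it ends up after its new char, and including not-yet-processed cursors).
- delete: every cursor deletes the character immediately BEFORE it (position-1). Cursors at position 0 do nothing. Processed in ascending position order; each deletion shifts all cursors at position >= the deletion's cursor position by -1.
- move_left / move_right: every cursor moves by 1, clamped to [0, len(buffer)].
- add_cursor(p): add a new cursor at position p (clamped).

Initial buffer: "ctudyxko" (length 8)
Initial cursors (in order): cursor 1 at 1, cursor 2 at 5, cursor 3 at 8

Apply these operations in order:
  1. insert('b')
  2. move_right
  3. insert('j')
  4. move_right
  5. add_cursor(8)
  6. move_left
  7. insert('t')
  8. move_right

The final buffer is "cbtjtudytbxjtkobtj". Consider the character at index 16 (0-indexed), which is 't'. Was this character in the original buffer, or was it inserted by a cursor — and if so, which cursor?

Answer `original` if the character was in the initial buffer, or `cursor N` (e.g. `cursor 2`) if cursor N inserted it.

Answer: cursor 3

Derivation:
After op 1 (insert('b')): buffer="cbtudybxkob" (len 11), cursors c1@2 c2@7 c3@11, authorship .1....2...3
After op 2 (move_right): buffer="cbtudybxkob" (len 11), cursors c1@3 c2@8 c3@11, authorship .1....2...3
After op 3 (insert('j')): buffer="cbtjudybxjkobj" (len 14), cursors c1@4 c2@10 c3@14, authorship .1.1...2.2..33
After op 4 (move_right): buffer="cbtjudybxjkobj" (len 14), cursors c1@5 c2@11 c3@14, authorship .1.1...2.2..33
After op 5 (add_cursor(8)): buffer="cbtjudybxjkobj" (len 14), cursors c1@5 c4@8 c2@11 c3@14, authorship .1.1...2.2..33
After op 6 (move_left): buffer="cbtjudybxjkobj" (len 14), cursors c1@4 c4@7 c2@10 c3@13, authorship .1.1...2.2..33
After op 7 (insert('t')): buffer="cbtjtudytbxjtkobtj" (len 18), cursors c1@5 c4@9 c2@13 c3@17, authorship .1.11...42.22..333
After op 8 (move_right): buffer="cbtjtudytbxjtkobtj" (len 18), cursors c1@6 c4@10 c2@14 c3@18, authorship .1.11...42.22..333
Authorship (.=original, N=cursor N): . 1 . 1 1 . . . 4 2 . 2 2 . . 3 3 3
Index 16: author = 3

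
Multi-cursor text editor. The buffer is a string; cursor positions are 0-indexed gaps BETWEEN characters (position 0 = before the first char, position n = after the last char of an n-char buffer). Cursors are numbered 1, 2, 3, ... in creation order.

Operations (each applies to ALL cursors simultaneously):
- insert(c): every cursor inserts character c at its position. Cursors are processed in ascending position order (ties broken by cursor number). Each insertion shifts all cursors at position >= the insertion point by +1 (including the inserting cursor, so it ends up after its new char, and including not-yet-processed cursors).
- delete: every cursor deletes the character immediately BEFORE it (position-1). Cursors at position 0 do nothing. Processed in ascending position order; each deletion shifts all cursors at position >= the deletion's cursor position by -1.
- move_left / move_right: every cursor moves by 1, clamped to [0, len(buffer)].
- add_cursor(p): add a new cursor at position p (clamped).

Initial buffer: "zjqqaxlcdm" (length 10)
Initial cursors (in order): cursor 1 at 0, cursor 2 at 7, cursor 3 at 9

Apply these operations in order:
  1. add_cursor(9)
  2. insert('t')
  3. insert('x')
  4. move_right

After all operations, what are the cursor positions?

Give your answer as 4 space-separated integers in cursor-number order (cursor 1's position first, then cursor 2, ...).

After op 1 (add_cursor(9)): buffer="zjqqaxlcdm" (len 10), cursors c1@0 c2@7 c3@9 c4@9, authorship ..........
After op 2 (insert('t')): buffer="tzjqqaxltcdttm" (len 14), cursors c1@1 c2@9 c3@13 c4@13, authorship 1.......2..34.
After op 3 (insert('x')): buffer="txzjqqaxltxcdttxxm" (len 18), cursors c1@2 c2@11 c3@17 c4@17, authorship 11.......22..3434.
After op 4 (move_right): buffer="txzjqqaxltxcdttxxm" (len 18), cursors c1@3 c2@12 c3@18 c4@18, authorship 11.......22..3434.

Answer: 3 12 18 18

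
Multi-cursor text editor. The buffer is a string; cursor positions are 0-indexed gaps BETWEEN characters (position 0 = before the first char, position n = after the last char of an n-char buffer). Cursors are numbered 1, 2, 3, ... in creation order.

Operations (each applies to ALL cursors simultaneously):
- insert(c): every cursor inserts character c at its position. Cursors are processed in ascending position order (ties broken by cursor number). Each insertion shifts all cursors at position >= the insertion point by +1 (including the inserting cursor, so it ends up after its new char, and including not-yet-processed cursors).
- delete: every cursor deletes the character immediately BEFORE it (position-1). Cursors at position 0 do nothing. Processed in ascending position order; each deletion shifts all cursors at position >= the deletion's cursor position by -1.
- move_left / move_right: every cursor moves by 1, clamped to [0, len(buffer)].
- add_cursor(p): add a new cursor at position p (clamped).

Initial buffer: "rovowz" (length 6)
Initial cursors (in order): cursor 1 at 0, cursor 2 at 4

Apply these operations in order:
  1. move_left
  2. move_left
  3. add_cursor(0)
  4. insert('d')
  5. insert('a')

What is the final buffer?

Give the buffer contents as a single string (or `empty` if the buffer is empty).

After op 1 (move_left): buffer="rovowz" (len 6), cursors c1@0 c2@3, authorship ......
After op 2 (move_left): buffer="rovowz" (len 6), cursors c1@0 c2@2, authorship ......
After op 3 (add_cursor(0)): buffer="rovowz" (len 6), cursors c1@0 c3@0 c2@2, authorship ......
After op 4 (insert('d')): buffer="ddrodvowz" (len 9), cursors c1@2 c3@2 c2@5, authorship 13..2....
After op 5 (insert('a')): buffer="ddaarodavowz" (len 12), cursors c1@4 c3@4 c2@8, authorship 1313..22....

Answer: ddaarodavowz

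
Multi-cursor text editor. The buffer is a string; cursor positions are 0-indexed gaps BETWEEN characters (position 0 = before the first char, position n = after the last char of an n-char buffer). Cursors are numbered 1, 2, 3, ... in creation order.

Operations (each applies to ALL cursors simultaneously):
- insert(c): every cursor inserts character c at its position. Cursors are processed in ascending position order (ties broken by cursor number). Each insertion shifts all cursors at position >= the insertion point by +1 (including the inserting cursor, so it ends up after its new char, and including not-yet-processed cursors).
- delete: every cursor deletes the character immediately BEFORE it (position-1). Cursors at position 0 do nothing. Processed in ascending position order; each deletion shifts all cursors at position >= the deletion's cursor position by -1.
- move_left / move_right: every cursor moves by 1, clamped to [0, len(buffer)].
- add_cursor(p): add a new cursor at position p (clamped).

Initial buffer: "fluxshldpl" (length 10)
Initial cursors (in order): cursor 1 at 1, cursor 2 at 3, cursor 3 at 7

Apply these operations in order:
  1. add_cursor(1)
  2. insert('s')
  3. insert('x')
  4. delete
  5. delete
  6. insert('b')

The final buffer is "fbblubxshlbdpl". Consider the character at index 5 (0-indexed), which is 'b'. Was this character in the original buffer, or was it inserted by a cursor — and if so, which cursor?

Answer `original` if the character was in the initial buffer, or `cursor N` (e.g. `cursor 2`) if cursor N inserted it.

Answer: cursor 2

Derivation:
After op 1 (add_cursor(1)): buffer="fluxshldpl" (len 10), cursors c1@1 c4@1 c2@3 c3@7, authorship ..........
After op 2 (insert('s')): buffer="fsslusxshlsdpl" (len 14), cursors c1@3 c4@3 c2@6 c3@11, authorship .14..2....3...
After op 3 (insert('x')): buffer="fssxxlusxxshlsxdpl" (len 18), cursors c1@5 c4@5 c2@9 c3@15, authorship .1414..22....33...
After op 4 (delete): buffer="fsslusxshlsdpl" (len 14), cursors c1@3 c4@3 c2@6 c3@11, authorship .14..2....3...
After op 5 (delete): buffer="fluxshldpl" (len 10), cursors c1@1 c4@1 c2@3 c3@7, authorship ..........
After op 6 (insert('b')): buffer="fbblubxshlbdpl" (len 14), cursors c1@3 c4@3 c2@6 c3@11, authorship .14..2....3...
Authorship (.=original, N=cursor N): . 1 4 . . 2 . . . . 3 . . .
Index 5: author = 2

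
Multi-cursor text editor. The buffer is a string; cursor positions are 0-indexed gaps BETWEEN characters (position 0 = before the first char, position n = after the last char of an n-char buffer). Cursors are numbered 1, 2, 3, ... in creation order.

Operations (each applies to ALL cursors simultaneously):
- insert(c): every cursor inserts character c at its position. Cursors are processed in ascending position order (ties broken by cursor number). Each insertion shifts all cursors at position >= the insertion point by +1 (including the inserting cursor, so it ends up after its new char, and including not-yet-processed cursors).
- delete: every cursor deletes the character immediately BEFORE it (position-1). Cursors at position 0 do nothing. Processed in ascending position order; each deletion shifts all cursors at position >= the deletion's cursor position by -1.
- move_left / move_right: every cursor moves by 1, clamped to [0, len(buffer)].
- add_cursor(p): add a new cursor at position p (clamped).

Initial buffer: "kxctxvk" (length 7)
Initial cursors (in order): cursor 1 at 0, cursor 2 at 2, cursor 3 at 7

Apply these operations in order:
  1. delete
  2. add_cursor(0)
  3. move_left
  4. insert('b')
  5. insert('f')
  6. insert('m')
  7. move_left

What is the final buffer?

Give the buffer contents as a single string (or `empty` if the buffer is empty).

After op 1 (delete): buffer="kctxv" (len 5), cursors c1@0 c2@1 c3@5, authorship .....
After op 2 (add_cursor(0)): buffer="kctxv" (len 5), cursors c1@0 c4@0 c2@1 c3@5, authorship .....
After op 3 (move_left): buffer="kctxv" (len 5), cursors c1@0 c2@0 c4@0 c3@4, authorship .....
After op 4 (insert('b')): buffer="bbbkctxbv" (len 9), cursors c1@3 c2@3 c4@3 c3@8, authorship 124....3.
After op 5 (insert('f')): buffer="bbbfffkctxbfv" (len 13), cursors c1@6 c2@6 c4@6 c3@12, authorship 124124....33.
After op 6 (insert('m')): buffer="bbbfffmmmkctxbfmv" (len 17), cursors c1@9 c2@9 c4@9 c3@16, authorship 124124124....333.
After op 7 (move_left): buffer="bbbfffmmmkctxbfmv" (len 17), cursors c1@8 c2@8 c4@8 c3@15, authorship 124124124....333.

Answer: bbbfffmmmkctxbfmv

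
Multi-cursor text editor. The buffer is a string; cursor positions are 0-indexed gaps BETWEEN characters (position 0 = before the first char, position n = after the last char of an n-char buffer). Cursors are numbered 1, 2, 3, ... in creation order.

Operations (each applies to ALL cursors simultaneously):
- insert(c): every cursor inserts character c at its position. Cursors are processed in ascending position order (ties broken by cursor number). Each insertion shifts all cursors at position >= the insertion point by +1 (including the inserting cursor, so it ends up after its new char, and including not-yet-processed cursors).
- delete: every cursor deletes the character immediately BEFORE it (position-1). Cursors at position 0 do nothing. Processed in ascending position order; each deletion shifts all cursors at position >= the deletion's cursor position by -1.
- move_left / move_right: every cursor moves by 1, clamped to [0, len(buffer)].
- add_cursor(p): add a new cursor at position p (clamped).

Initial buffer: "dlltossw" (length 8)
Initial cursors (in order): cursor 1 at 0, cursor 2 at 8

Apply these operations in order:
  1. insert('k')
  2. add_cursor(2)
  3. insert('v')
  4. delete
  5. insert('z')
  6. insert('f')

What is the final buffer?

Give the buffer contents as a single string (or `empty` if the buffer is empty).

Answer: kzfdzflltosswkzf

Derivation:
After op 1 (insert('k')): buffer="kdlltosswk" (len 10), cursors c1@1 c2@10, authorship 1........2
After op 2 (add_cursor(2)): buffer="kdlltosswk" (len 10), cursors c1@1 c3@2 c2@10, authorship 1........2
After op 3 (insert('v')): buffer="kvdvlltosswkv" (len 13), cursors c1@2 c3@4 c2@13, authorship 11.3.......22
After op 4 (delete): buffer="kdlltosswk" (len 10), cursors c1@1 c3@2 c2@10, authorship 1........2
After op 5 (insert('z')): buffer="kzdzlltosswkz" (len 13), cursors c1@2 c3@4 c2@13, authorship 11.3.......22
After op 6 (insert('f')): buffer="kzfdzflltosswkzf" (len 16), cursors c1@3 c3@6 c2@16, authorship 111.33.......222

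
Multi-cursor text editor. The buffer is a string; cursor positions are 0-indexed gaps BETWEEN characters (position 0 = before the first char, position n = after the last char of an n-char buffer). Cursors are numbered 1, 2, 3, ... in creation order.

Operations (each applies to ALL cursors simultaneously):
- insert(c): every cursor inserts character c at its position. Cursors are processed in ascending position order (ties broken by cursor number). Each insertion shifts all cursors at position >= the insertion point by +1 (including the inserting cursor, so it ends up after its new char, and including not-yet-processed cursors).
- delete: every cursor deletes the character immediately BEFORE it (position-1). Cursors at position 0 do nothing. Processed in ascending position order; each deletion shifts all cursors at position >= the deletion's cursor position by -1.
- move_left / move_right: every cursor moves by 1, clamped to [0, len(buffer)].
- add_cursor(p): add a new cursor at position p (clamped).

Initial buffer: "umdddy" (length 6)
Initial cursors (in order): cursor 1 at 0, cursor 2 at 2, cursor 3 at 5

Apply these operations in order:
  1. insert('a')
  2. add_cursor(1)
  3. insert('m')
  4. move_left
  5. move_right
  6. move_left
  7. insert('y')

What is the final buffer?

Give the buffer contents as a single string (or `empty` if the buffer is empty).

Answer: amyymumaymdddaymy

Derivation:
After op 1 (insert('a')): buffer="aumaddday" (len 9), cursors c1@1 c2@4 c3@8, authorship 1..2...3.
After op 2 (add_cursor(1)): buffer="aumaddday" (len 9), cursors c1@1 c4@1 c2@4 c3@8, authorship 1..2...3.
After op 3 (insert('m')): buffer="ammumamdddamy" (len 13), cursors c1@3 c4@3 c2@7 c3@12, authorship 114..22...33.
After op 4 (move_left): buffer="ammumamdddamy" (len 13), cursors c1@2 c4@2 c2@6 c3@11, authorship 114..22...33.
After op 5 (move_right): buffer="ammumamdddamy" (len 13), cursors c1@3 c4@3 c2@7 c3@12, authorship 114..22...33.
After op 6 (move_left): buffer="ammumamdddamy" (len 13), cursors c1@2 c4@2 c2@6 c3@11, authorship 114..22...33.
After op 7 (insert('y')): buffer="amyymumaymdddaymy" (len 17), cursors c1@4 c4@4 c2@9 c3@15, authorship 11144..222...333.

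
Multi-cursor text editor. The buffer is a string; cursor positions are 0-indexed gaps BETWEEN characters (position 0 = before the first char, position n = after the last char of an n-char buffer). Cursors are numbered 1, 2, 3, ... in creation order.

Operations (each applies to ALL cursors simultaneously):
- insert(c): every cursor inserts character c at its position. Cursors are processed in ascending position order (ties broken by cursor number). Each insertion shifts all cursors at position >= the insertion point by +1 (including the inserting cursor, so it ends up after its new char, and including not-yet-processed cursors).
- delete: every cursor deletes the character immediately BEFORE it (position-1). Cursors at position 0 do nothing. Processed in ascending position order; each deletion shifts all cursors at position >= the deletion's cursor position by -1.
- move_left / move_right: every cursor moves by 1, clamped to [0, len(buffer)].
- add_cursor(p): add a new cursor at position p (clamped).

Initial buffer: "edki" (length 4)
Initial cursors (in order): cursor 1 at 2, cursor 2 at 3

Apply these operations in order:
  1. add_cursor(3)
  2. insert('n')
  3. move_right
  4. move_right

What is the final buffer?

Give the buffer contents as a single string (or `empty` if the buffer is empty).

After op 1 (add_cursor(3)): buffer="edki" (len 4), cursors c1@2 c2@3 c3@3, authorship ....
After op 2 (insert('n')): buffer="ednknni" (len 7), cursors c1@3 c2@6 c3@6, authorship ..1.23.
After op 3 (move_right): buffer="ednknni" (len 7), cursors c1@4 c2@7 c3@7, authorship ..1.23.
After op 4 (move_right): buffer="ednknni" (len 7), cursors c1@5 c2@7 c3@7, authorship ..1.23.

Answer: ednknni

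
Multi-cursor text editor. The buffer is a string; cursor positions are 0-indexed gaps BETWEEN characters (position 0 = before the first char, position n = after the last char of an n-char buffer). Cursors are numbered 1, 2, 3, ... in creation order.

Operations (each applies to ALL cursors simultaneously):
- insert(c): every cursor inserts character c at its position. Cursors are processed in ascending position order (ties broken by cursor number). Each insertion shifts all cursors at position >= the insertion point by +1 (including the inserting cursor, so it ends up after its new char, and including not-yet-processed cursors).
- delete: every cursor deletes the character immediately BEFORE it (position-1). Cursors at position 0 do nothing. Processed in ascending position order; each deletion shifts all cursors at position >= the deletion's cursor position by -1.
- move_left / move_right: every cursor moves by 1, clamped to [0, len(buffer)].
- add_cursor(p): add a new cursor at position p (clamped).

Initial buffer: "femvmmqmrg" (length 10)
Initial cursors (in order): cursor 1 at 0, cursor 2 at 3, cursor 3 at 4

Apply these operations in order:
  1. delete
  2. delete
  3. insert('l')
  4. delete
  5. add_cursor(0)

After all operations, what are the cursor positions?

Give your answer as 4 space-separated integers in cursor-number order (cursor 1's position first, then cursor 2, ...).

Answer: 0 0 0 0

Derivation:
After op 1 (delete): buffer="femmqmrg" (len 8), cursors c1@0 c2@2 c3@2, authorship ........
After op 2 (delete): buffer="mmqmrg" (len 6), cursors c1@0 c2@0 c3@0, authorship ......
After op 3 (insert('l')): buffer="lllmmqmrg" (len 9), cursors c1@3 c2@3 c3@3, authorship 123......
After op 4 (delete): buffer="mmqmrg" (len 6), cursors c1@0 c2@0 c3@0, authorship ......
After op 5 (add_cursor(0)): buffer="mmqmrg" (len 6), cursors c1@0 c2@0 c3@0 c4@0, authorship ......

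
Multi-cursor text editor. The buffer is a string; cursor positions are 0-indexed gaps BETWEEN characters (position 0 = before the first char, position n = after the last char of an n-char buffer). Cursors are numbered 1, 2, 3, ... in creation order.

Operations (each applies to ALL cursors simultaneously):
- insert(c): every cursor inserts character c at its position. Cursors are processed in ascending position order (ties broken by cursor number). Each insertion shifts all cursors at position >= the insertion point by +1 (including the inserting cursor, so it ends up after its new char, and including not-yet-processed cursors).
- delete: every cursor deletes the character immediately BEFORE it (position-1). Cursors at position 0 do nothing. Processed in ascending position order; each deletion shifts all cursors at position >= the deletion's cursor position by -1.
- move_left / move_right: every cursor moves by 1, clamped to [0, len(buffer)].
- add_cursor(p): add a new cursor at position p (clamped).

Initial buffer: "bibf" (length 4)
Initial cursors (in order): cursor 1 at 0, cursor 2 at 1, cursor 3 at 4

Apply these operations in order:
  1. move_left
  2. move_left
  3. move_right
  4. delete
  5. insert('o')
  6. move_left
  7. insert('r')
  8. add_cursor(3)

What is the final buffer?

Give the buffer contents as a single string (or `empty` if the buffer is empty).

After op 1 (move_left): buffer="bibf" (len 4), cursors c1@0 c2@0 c3@3, authorship ....
After op 2 (move_left): buffer="bibf" (len 4), cursors c1@0 c2@0 c3@2, authorship ....
After op 3 (move_right): buffer="bibf" (len 4), cursors c1@1 c2@1 c3@3, authorship ....
After op 4 (delete): buffer="if" (len 2), cursors c1@0 c2@0 c3@1, authorship ..
After op 5 (insert('o')): buffer="ooiof" (len 5), cursors c1@2 c2@2 c3@4, authorship 12.3.
After op 6 (move_left): buffer="ooiof" (len 5), cursors c1@1 c2@1 c3@3, authorship 12.3.
After op 7 (insert('r')): buffer="orroirof" (len 8), cursors c1@3 c2@3 c3@6, authorship 1122.33.
After op 8 (add_cursor(3)): buffer="orroirof" (len 8), cursors c1@3 c2@3 c4@3 c3@6, authorship 1122.33.

Answer: orroirof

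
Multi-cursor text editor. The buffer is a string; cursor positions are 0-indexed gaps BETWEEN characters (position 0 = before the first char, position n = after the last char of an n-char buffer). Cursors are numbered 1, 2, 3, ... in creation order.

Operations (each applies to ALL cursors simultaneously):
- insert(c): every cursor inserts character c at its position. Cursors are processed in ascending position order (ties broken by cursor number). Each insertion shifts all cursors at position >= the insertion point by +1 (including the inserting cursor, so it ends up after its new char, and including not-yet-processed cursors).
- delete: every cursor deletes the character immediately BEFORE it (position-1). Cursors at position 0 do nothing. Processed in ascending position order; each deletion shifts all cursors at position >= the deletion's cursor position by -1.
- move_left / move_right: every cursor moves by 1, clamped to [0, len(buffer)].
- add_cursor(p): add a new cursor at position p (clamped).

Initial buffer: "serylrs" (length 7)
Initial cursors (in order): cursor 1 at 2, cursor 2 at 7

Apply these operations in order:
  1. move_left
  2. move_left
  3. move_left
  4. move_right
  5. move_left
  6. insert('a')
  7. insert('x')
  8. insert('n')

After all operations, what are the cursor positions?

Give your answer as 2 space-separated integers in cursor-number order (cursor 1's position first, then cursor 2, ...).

Answer: 3 10

Derivation:
After op 1 (move_left): buffer="serylrs" (len 7), cursors c1@1 c2@6, authorship .......
After op 2 (move_left): buffer="serylrs" (len 7), cursors c1@0 c2@5, authorship .......
After op 3 (move_left): buffer="serylrs" (len 7), cursors c1@0 c2@4, authorship .......
After op 4 (move_right): buffer="serylrs" (len 7), cursors c1@1 c2@5, authorship .......
After op 5 (move_left): buffer="serylrs" (len 7), cursors c1@0 c2@4, authorship .......
After op 6 (insert('a')): buffer="aseryalrs" (len 9), cursors c1@1 c2@6, authorship 1....2...
After op 7 (insert('x')): buffer="axseryaxlrs" (len 11), cursors c1@2 c2@8, authorship 11....22...
After op 8 (insert('n')): buffer="axnseryaxnlrs" (len 13), cursors c1@3 c2@10, authorship 111....222...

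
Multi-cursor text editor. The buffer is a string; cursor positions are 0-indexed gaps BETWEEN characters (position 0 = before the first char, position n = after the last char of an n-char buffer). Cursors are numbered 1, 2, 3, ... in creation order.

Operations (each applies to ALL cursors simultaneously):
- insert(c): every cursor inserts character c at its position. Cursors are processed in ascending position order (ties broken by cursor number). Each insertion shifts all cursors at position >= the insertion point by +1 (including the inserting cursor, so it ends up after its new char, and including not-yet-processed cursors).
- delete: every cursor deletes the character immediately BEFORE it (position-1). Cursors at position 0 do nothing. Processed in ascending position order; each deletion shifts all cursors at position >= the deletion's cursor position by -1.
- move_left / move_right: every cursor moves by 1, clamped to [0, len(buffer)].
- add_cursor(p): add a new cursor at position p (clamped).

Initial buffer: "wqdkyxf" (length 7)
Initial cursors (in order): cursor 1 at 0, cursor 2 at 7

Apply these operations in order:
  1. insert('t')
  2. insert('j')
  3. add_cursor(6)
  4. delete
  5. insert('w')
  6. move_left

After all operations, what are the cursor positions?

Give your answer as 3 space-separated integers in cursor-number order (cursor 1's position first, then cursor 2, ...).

Answer: 1 10 5

Derivation:
After op 1 (insert('t')): buffer="twqdkyxft" (len 9), cursors c1@1 c2@9, authorship 1.......2
After op 2 (insert('j')): buffer="tjwqdkyxftj" (len 11), cursors c1@2 c2@11, authorship 11.......22
After op 3 (add_cursor(6)): buffer="tjwqdkyxftj" (len 11), cursors c1@2 c3@6 c2@11, authorship 11.......22
After op 4 (delete): buffer="twqdyxft" (len 8), cursors c1@1 c3@4 c2@8, authorship 1......2
After op 5 (insert('w')): buffer="twwqdwyxftw" (len 11), cursors c1@2 c3@6 c2@11, authorship 11...3...22
After op 6 (move_left): buffer="twwqdwyxftw" (len 11), cursors c1@1 c3@5 c2@10, authorship 11...3...22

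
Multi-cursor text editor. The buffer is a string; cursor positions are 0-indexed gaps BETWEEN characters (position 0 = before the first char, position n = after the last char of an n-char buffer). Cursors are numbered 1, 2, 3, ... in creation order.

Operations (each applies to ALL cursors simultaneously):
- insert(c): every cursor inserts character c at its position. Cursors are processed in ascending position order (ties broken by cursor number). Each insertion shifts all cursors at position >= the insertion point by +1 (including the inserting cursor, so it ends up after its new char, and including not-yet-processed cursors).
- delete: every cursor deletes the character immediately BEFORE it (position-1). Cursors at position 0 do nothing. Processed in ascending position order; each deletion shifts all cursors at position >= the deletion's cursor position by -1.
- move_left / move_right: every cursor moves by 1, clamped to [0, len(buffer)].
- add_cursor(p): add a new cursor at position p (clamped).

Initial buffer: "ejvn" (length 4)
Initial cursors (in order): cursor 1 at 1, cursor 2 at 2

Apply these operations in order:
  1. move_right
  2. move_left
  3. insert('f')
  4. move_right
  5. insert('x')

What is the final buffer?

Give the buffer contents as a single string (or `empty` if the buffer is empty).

After op 1 (move_right): buffer="ejvn" (len 4), cursors c1@2 c2@3, authorship ....
After op 2 (move_left): buffer="ejvn" (len 4), cursors c1@1 c2@2, authorship ....
After op 3 (insert('f')): buffer="efjfvn" (len 6), cursors c1@2 c2@4, authorship .1.2..
After op 4 (move_right): buffer="efjfvn" (len 6), cursors c1@3 c2@5, authorship .1.2..
After op 5 (insert('x')): buffer="efjxfvxn" (len 8), cursors c1@4 c2@7, authorship .1.12.2.

Answer: efjxfvxn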